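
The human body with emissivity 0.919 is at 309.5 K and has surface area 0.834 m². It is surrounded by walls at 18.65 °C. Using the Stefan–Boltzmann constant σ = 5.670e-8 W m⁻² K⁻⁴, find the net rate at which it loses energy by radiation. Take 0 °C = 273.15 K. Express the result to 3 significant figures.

Surroundings: T = 18.65 °C + 273.15 = 291.80 K.
Area A = 0.834 m².
Net radiated power P_net = εσA(T⁴ − T₀⁴) = 0.919×5.670×10⁻⁸×0.834×(309.5⁴ − 291.80⁴).
T⁴ − T₀⁴ = 9.17577×10⁹ − 7.25005×10⁹ = 1.92572×10⁹ K⁴, so P_net = 83.7 W.

Net loss ≈ 83.7 W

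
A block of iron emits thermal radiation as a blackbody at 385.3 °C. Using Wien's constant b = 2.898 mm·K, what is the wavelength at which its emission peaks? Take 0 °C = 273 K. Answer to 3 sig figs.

T = 385.3 °C + 273 = 658.3 K.
Wien's displacement law: λ_max = b/T = (2.898×10⁻³ m·K)/(658.3 K) = 4.402×10⁻⁶ m.
That is 4.40 μm, in the infrared range.

λ_max ≈ 4.40 μm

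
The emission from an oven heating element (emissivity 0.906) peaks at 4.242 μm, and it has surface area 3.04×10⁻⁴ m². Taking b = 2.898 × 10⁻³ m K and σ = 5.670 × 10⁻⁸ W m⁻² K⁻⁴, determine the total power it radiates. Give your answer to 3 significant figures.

Wien's law: T = b/λ_max = 2.898×10⁻³/4.242×10⁻⁶ = 683.168 K.
Area A = 3.04×10⁻⁴ m².
Then P = εσAT⁴ = 0.906×5.670×10⁻⁸×3.04×10⁻⁴×(683.168)⁴ = 3.40 W.

P ≈ 3.40 W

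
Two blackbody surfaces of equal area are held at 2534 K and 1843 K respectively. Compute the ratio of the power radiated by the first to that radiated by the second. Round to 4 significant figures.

P₁/P₂ ≈ 3.574

With equal areas, P₁/P₂ = (T₁/T₂)⁴ = (2534/1843)⁴ = 3.574.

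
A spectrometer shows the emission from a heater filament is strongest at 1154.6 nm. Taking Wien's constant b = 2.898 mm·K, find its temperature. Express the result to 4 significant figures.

Wien's law gives T = b/λ_max = (2.898×10⁻³ m·K)/(1.1546×10⁻⁶ m) = 2510 K.

T ≈ 2510 K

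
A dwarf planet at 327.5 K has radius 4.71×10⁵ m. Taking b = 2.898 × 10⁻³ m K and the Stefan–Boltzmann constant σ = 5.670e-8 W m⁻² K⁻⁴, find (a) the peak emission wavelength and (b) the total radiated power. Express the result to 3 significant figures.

(a) λ_max = b/T = 2.898×10⁻³/327.5 = 8.849×10⁻⁶ m = 8.85 μm.
Surface area A = 4πR² = 4π(4.71×10⁵ m)² = 2.78774×10¹² m².
(b) P = σAT⁴ = 5.670×10⁻⁸×2.78774×10¹²×(327.5)⁴ = 1.82×10¹⁵ W.

λ_max ≈ 8.85 μm; P ≈ 1.82×10¹⁵ W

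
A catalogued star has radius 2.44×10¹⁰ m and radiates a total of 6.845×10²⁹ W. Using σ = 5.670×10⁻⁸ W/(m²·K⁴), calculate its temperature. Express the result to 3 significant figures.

T ≈ 6.34×10³ K

Surface area A = 4πR² = 4π(2.44×10¹⁰ m)² = 7.48151×10²¹ m².
P = σAT⁴ ⇒ T = (P/(σA))^(1/4) = (6.845×10²⁹/(5.670×10⁻⁸×7.48151×10²¹))^(1/4) = 6.34×10³ K.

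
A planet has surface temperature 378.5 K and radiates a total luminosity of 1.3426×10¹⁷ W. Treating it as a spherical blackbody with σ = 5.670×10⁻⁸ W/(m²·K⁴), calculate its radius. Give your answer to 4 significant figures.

L = 4πR²σT⁴ ⇒ R = √(L/(4πσT⁴)).
σT⁴ = 1163.71 W/m², so R = √(1.3426×10¹⁷/(4π×1163.71)) = 3.030×10⁶ m.

R ≈ 3.030×10⁶ m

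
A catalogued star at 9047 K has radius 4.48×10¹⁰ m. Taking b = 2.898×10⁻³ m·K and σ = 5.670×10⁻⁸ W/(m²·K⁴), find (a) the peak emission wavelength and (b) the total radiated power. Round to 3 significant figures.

λ_max ≈ 320 nm; P ≈ 9.58×10³⁰ W

(a) λ_max = b/T = 2.898×10⁻³/9047 = 3.203×10⁻⁷ m = 320 nm.
Surface area A = 4πR² = 4π(4.48×10¹⁰ m)² = 2.52212×10²² m².
(b) P = σAT⁴ = 5.670×10⁻⁸×2.52212×10²²×(9047)⁴ = 9.58×10³⁰ W.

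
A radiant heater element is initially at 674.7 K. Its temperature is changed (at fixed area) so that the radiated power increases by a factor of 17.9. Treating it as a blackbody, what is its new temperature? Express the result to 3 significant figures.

T₂ ≈ 1.39×10³ K

P ∝ T⁴, so T₂/T₁ = (P₂/P₁)^(1/4) = (17.9)^(1/4) = 2.05690.
T₂ = 674.7 × 2.05690 = 1.39×10³ K.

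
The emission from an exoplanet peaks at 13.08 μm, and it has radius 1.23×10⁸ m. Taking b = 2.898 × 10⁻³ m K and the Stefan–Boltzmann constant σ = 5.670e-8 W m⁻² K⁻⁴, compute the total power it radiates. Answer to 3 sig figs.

Wien's law: T = b/λ_max = 2.898×10⁻³/1.308×10⁻⁵ = 221.560 K.
Surface area A = 4πR² = 4π(1.23×10⁸ m)² = 1.90117×10¹⁷ m².
Then P = σAT⁴ = 5.670×10⁻⁸×1.90117×10¹⁷×(221.560)⁴ = 2.60×10¹⁹ W.

P ≈ 2.60×10¹⁹ W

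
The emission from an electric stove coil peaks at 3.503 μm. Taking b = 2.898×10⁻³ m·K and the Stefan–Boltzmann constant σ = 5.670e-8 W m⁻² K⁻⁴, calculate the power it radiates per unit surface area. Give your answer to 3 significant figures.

I ≈ 2.66×10⁴ W/m²

Wien's law: T = b/λ_max = 2.898×10⁻³/3.503×10⁻⁶ = 827.291 K.
Then I = σT⁴ = 5.670×10⁻⁸×(827.291)⁴ = 2.66×10⁴ W/m².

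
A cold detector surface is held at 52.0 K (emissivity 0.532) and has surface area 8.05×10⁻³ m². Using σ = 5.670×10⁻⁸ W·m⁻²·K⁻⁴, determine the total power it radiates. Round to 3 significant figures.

P ≈ 1.78×10⁻³ W

Area A = 8.05×10⁻³ m².
P = εσAT⁴ = 0.532 × 5.670×10⁻⁸ × 8.05×10⁻³ × (52.0)⁴ = 1.78×10⁻³ W.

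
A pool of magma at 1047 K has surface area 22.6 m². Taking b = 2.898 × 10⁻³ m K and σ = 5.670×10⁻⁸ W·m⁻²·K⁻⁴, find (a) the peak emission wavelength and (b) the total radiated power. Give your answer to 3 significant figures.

(a) λ_max = b/T = 2.898×10⁻³/1047 = 2.768×10⁻⁶ m = 2.77×10³ nm.
Area A = 22.6 m².
(b) P = σAT⁴ = 5.670×10⁻⁸×22.6×(1047)⁴ = 1.54×10⁶ W.

λ_max ≈ 2.77×10³ nm; P ≈ 1.54×10⁶ W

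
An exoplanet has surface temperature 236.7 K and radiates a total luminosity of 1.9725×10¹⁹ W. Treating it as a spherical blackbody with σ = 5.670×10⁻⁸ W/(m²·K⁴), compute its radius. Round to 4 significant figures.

L = 4πR²σT⁴ ⇒ R = √(L/(4πσT⁴)).
σT⁴ = 177.982 W/m², so R = √(1.9725×10¹⁹/(4π×177.982)) = 9.391×10⁷ m.

R ≈ 9.391×10⁷ m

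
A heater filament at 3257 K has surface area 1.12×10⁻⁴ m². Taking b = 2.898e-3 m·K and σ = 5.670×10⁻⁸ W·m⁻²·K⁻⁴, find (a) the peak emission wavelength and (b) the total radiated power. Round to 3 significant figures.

λ_max ≈ 890 nm; P ≈ 715 W

(a) λ_max = b/T = 2.898×10⁻³/3257 = 8.898×10⁻⁷ m = 890 nm.
Area A = 1.12×10⁻⁴ m².
(b) P = σAT⁴ = 5.670×10⁻⁸×1.12×10⁻⁴×(3257)⁴ = 715 W.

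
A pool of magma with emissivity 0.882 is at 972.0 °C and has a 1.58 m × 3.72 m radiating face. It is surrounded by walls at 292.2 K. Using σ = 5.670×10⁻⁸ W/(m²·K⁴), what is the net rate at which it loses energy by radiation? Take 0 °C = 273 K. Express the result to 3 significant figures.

Net loss ≈ 7.04×10⁵ W

T = 972.0 °C + 273 = 1245.0 K.
Area A = 1.58 × 3.72 = 5.8776 m².
Net radiated power P_net = εσA(T⁴ − T₀⁴) = 0.882×5.670×10⁻⁸×5.8776×(1245.0⁴ − 292.2⁴).
T⁴ − T₀⁴ = 2.40258×10¹² − 7.28989×10⁹ = 2.39529×10¹² K⁴, so P_net = 7.04×10⁵ W.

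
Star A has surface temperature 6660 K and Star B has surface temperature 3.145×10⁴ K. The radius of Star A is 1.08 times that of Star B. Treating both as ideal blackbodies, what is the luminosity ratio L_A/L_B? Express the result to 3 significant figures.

L ∝ R²T⁴, so L_A/L_B = (R_A/R_B)²(T_A/T_B)⁴ = (1.08)² × (6660/3.145×10⁴)⁴ = 1.1664 × 2.01101×10⁻³ = 2.35×10⁻³.

L_A/L_B ≈ 2.35×10⁻³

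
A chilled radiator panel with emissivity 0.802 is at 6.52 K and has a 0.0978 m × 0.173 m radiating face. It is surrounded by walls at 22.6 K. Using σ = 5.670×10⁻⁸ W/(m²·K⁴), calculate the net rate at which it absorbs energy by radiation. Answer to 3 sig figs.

Area A = 0.0978 × 0.173 = 0.0169194 m².
Net radiated power P_net = εσA(T⁴ − T₀⁴) = 0.802×5.670×10⁻⁸×0.0169194×(6.52⁴ − 22.6⁴).
T⁴ − T₀⁴ = 1807.13 − 2.60876×10⁵ = -2.59069×10⁵ K⁴, so P_net = -1.99×10⁻⁴ W — negative, meaning a net gain of 1.99×10⁻⁴ W.

Net gain ≈ 1.99×10⁻⁴ W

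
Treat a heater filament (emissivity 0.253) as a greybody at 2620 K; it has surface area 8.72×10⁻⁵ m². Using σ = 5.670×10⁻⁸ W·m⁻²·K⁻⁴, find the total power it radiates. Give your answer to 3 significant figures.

Area A = 8.72×10⁻⁵ m².
P = εσAT⁴ = 0.253 × 5.670×10⁻⁸ × 8.72×10⁻⁵ × (2620)⁴ = 58.9 W.

P ≈ 58.9 W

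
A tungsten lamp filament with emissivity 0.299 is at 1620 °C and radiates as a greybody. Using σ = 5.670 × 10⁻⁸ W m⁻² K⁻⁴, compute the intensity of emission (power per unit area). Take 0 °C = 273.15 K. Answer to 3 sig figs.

T = 1620 °C + 273.15 = 1893.15 K.
Stefan–Boltzmann: I = εσT⁴ = 0.299 × 5.670×10⁻⁸ × (1893.15)⁴ = 2.18×10⁵ W/m².

I ≈ 2.18×10⁵ W/m²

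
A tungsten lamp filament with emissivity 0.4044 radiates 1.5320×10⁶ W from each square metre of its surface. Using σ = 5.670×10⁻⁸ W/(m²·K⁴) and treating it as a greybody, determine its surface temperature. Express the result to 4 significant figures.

I = εσT⁴, so T = (I/εσ)^(1/4) = (1.5320×10⁶/(0.4044×5.670×10⁻⁸))^(1/4) = 2859 K.

T ≈ 2859 K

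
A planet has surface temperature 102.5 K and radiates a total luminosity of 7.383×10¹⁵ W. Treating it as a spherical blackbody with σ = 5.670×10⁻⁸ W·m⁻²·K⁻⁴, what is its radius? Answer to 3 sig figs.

L = 4πR²σT⁴ ⇒ R = √(L/(4πσT⁴)).
σT⁴ = 6.25862 W/m², so R = √(7.383×10¹⁵/(4π×6.25862)) = 9.69×10⁶ m.

R ≈ 9.69×10⁶ m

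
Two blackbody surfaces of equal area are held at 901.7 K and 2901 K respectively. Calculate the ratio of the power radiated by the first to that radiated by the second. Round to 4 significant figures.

With equal areas, P₁/P₂ = (T₁/T₂)⁴ = (901.7/2901)⁴ = 9.334×10⁻³.

P₁/P₂ ≈ 9.334×10⁻³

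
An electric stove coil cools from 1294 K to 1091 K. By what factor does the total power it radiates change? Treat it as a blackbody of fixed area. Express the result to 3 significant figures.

P₂/P₁ ≈ 0.505

P ∝ T⁴, so P₂/P₁ = (T₂/T₁)⁴ = (1091/1294)⁴ = (0.843122)⁴ = 0.505.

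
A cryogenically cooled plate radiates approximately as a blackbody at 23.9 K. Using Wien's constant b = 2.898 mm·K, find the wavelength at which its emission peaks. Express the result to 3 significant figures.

Wien's displacement law: λ_max = b/T = (2.898×10⁻³ m·K)/(23.9 K) = 1.213×10⁻⁴ m.
That is 1.21×10⁻⁴ m, in the infrared range.

λ_max ≈ 1.21×10⁻⁴ m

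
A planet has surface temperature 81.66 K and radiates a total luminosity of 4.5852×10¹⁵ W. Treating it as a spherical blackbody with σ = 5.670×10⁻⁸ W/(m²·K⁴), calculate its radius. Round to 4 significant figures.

R ≈ 1.203×10⁷ m

L = 4πR²σT⁴ ⇒ R = √(L/(4πσT⁴)).
σT⁴ = 2.52128 W/m², so R = √(4.5852×10¹⁵/(4π×2.52128)) = 1.203×10⁷ m.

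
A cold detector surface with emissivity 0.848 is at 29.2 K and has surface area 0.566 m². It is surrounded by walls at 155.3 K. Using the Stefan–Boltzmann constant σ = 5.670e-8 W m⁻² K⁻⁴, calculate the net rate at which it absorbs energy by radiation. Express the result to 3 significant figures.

Area A = 0.566 m².
Net radiated power P_net = εσA(T⁴ − T₀⁴) = 0.848×5.670×10⁻⁸×0.566×(29.2⁴ − 155.3⁴).
T⁴ − T₀⁴ = 7.26995×10⁵ − 5.81682×10⁸ = -5.80955×10⁸ K⁴, so P_net = -15.8 W — negative, meaning a net gain of 15.8 W.

Net gain ≈ 15.8 W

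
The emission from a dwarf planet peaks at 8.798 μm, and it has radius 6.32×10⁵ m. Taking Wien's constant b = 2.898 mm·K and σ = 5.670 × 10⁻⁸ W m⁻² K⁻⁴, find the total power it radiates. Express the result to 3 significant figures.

Wien's law: T = b/λ_max = 2.898×10⁻³/8.798×10⁻⁶ = 329.393 K.
Surface area A = 4πR² = 4π(6.32×10⁵ m)² = 5.01931×10¹² m².
Then P = σAT⁴ = 5.670×10⁻⁸×5.01931×10¹²×(329.393)⁴ = 3.35×10¹⁵ W.

P ≈ 3.35×10¹⁵ W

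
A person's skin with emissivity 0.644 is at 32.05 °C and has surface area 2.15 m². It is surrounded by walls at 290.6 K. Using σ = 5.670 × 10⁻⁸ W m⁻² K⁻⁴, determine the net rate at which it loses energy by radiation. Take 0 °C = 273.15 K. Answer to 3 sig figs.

T = 32.05 °C + 273.15 = 305.20 K.
Area A = 2.15 m².
Net radiated power P_net = εσA(T⁴ − T₀⁴) = 0.644×5.670×10⁻⁸×2.15×(305.20⁴ − 290.6⁴).
T⁴ − T₀⁴ = 8.67637×10⁹ − 7.13153×10⁹ = 1.54484×10⁹ K⁴, so P_net = 121 W.

Net loss ≈ 121 W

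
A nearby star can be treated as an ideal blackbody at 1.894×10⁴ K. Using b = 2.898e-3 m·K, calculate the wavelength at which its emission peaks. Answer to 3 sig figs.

Wien's displacement law: λ_max = b/T = (2.898×10⁻³ m·K)/(1.894×10⁴ K) = 1.530×10⁻⁷ m.
That is 153 nm, in the ultraviolet range.

λ_max ≈ 153 nm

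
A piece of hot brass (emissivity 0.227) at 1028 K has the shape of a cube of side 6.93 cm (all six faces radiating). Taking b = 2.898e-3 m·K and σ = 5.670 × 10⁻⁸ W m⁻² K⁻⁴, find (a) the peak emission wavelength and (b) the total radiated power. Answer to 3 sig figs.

(a) λ_max = b/T = 2.898×10⁻³/1028 = 2.819×10⁻⁶ m = 2.82×10³ nm.
Area A = 6s² = 6×(0.0693 m)² = 0.0288149 m².
(b) P = εσAT⁴ = 0.227×5.670×10⁻⁸×0.0288149×(1028)⁴ = 414 W.

λ_max ≈ 2.82×10³ nm; P ≈ 414 W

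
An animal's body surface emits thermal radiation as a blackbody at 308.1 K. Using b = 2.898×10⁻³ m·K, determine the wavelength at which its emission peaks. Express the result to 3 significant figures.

Wien's displacement law: λ_max = b/T = (2.898×10⁻³ m·K)/(308.1 K) = 9.406×10⁻⁶ m.
That is 9.41 μm, in the infrared range.

λ_max ≈ 9.41 μm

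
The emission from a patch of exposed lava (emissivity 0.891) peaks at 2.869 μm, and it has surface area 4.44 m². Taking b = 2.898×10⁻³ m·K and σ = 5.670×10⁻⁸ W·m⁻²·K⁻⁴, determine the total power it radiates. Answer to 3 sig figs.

P ≈ 2.34×10⁵ W

Wien's law: T = b/λ_max = 2.898×10⁻³/2.869×10⁻⁶ = 1010.11 K.
Area A = 4.44 m².
Then P = εσAT⁴ = 0.891×5.670×10⁻⁸×4.44×(1010.11)⁴ = 2.34×10⁵ W.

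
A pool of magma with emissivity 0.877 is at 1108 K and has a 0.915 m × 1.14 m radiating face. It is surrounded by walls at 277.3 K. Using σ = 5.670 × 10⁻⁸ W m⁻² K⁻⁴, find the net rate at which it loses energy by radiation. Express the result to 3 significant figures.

Area A = 0.915 × 1.14 = 1.0431 m².
Net radiated power P_net = εσA(T⁴ − T₀⁴) = 0.877×5.670×10⁻⁸×1.0431×(1108⁴ − 277.3⁴).
T⁴ − T₀⁴ = 1.50716×10¹² − 5.91289×10⁹ = 1.50125×10¹² K⁴, so P_net = 7.79×10⁴ W.

Net loss ≈ 7.79×10⁴ W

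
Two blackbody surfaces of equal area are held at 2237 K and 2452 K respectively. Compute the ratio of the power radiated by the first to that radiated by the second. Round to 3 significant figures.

With equal areas, P₁/P₂ = (T₁/T₂)⁴ = (2237/2452)⁴ = 0.693.

P₁/P₂ ≈ 0.693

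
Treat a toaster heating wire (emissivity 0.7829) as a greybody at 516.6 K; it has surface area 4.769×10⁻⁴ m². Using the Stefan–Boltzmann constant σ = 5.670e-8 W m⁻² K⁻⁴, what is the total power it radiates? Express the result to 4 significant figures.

P ≈ 1.508 W

Area A = 4.769×10⁻⁴ m².
P = εσAT⁴ = 0.7829 × 5.670×10⁻⁸ × 4.769×10⁻⁴ × (516.6)⁴ = 1.508 W.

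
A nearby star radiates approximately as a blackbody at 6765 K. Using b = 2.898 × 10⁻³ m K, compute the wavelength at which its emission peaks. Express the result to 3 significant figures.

λ_max ≈ 0.428 μm

Wien's displacement law: λ_max = b/T = (2.898×10⁻³ m·K)/(6765 K) = 4.284×10⁻⁷ m.
That is 0.428 μm, in the visible range.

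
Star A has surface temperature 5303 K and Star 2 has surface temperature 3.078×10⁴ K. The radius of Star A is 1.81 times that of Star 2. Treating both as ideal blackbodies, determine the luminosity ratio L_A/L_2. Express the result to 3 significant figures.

L_A/L_2 ≈ 2.89×10⁻³

L ∝ R²T⁴, so L_A/L_2 = (R_A/R_2)²(T_A/T_2)⁴ = (1.81)² × (5303/3.078×10⁴)⁴ = 3.2761 × 8.81073×10⁻⁴ = 2.89×10⁻³.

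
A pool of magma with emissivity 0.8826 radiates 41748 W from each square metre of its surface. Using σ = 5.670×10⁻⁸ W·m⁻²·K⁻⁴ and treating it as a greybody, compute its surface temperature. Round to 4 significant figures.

I = εσT⁴, so T = (I/εσ)^(1/4) = (41748/(0.8826×5.670×10⁻⁸))^(1/4) = 955.7 K.

T ≈ 955.7 K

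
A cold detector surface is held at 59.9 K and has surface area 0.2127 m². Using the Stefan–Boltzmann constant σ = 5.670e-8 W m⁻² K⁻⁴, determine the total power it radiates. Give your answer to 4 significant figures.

P ≈ 0.1553 W

Area A = 0.2127 m².
P = σAT⁴ = 5.670×10⁻⁸ × 0.2127 × (59.9)⁴ = 0.1553 W.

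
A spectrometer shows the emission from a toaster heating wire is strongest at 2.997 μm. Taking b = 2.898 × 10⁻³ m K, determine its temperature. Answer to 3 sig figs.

Wien's law gives T = b/λ_max = (2.898×10⁻³ m·K)/(2.997×10⁻⁶ m) = 967 K.

T ≈ 967 K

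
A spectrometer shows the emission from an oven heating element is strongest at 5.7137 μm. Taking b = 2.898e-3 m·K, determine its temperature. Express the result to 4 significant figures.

T ≈ 507.2 K

Wien's law gives T = b/λ_max = (2.898×10⁻³ m·K)/(5.7137×10⁻⁶ m) = 507.2 K.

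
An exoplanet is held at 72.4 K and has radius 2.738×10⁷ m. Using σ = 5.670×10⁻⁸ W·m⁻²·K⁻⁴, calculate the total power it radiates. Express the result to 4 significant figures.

Surface area A = 4πR² = 4π(2.738×10⁷ m)² = 9.42056×10¹⁵ m².
P = σAT⁴ = 5.670×10⁻⁸ × 9.42056×10¹⁵ × (72.4)⁴ = 1.468×10¹⁶ W.

P ≈ 1.468×10¹⁶ W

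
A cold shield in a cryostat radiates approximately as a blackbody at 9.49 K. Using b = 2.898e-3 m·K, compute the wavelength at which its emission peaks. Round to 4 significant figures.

Wien's displacement law: λ_max = b/T = (2.898×10⁻³ m·K)/(9.49 K) = 3.0537×10⁻⁴ m.
That is 0.3054 mm, in the infrared range.

λ_max ≈ 0.3054 mm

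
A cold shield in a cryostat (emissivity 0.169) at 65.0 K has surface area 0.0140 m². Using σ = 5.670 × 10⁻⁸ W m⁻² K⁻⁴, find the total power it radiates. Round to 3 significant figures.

Area A = 0.0140 m².
P = εσAT⁴ = 0.169 × 5.670×10⁻⁸ × 0.0140 × (65.0)⁴ = 2.39×10⁻³ W.

P ≈ 2.39×10⁻³ W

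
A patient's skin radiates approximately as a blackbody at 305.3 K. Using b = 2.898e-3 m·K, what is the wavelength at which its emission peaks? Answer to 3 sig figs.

λ_max ≈ 9.49 μm

Wien's displacement law: λ_max = b/T = (2.898×10⁻³ m·K)/(305.3 K) = 9.492×10⁻⁶ m.
That is 9.49 μm, in the infrared range.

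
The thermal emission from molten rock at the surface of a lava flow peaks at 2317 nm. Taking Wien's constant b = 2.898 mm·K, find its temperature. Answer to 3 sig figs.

T ≈ 1.25×10³ K

Wien's law gives T = b/λ_max = (2.898×10⁻³ m·K)/(2.317×10⁻⁶ m) = 1.25×10³ K.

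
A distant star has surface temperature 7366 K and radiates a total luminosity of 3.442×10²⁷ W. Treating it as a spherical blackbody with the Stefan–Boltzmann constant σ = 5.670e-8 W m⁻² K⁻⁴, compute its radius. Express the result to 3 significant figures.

L = 4πR²σT⁴ ⇒ R = √(L/(4πσT⁴)).
σT⁴ = 1.66921×10⁸ W/m², so R = √(3.442×10²⁷/(4π×1.66921×10⁸)) = 1.28×10⁹ m.

R ≈ 1.28×10⁹ m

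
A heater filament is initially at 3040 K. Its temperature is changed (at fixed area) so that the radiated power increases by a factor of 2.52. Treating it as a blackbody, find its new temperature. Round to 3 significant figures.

P ∝ T⁴, so T₂/T₁ = (P₂/P₁)^(1/4) = (2.52)^(1/4) = 1.25994.
T₂ = 3040 × 1.25994 = 3.83×10³ K.

T₂ ≈ 3.83×10³ K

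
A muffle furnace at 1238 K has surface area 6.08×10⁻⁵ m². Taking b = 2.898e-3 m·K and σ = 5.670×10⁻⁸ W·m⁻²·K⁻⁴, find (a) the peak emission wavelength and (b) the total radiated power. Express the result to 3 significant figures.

λ_max ≈ 2.34 μm; P ≈ 8.10 W

(a) λ_max = b/T = 2.898×10⁻³/1238 = 2.341×10⁻⁶ m = 2.34 μm.
Area A = 6.08×10⁻⁵ m².
(b) P = σAT⁴ = 5.670×10⁻⁸×6.08×10⁻⁵×(1238)⁴ = 8.10 W.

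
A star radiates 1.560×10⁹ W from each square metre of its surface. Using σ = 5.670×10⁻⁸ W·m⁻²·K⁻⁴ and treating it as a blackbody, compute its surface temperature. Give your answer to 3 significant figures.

T ≈ 1.29×10⁴ K

I = σT⁴, so T = (I/σ)^(1/4) = (1.560×10⁹/(5.670×10⁻⁸))^(1/4) = 1.29×10⁴ K.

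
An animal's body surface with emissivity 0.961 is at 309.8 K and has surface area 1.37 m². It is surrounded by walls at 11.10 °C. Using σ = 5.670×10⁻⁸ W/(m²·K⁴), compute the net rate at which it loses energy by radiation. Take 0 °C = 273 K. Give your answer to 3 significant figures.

Surroundings: T = 11.10 °C + 273 = 284.10 K.
Area A = 1.37 m².
Net radiated power P_net = εσA(T⁴ − T₀⁴) = 0.961×5.670×10⁻⁸×1.37×(309.8⁴ − 284.10⁴).
T⁴ − T₀⁴ = 9.21140×10⁹ − 6.51456×10⁹ = 2.69684×10⁹ K⁴, so P_net = 201 W.

Net loss ≈ 201 W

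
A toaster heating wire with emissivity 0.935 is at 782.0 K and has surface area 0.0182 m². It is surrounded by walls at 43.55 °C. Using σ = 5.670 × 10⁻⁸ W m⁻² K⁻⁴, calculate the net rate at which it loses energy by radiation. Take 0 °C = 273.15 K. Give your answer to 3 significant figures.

Surroundings: T = 43.55 °C + 273.15 = 316.70 K.
Area A = 0.0182 m².
Net radiated power P_net = εσA(T⁴ − T₀⁴) = 0.935×5.670×10⁻⁸×0.0182×(782.0⁴ − 316.70⁴).
T⁴ − T₀⁴ = 3.73962×10¹¹ − 1.00599×10¹⁰ = 3.63902×10¹¹ K⁴, so P_net = 351 W.

Net loss ≈ 351 W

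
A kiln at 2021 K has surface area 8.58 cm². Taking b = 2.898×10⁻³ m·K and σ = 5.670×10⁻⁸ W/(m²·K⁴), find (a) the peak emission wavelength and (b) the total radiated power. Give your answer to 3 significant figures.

(a) λ_max = b/T = 2.898×10⁻³/2021 = 1.434×10⁻⁶ m = 1.43 μm.
Area A = 8.58 cm² = 8.58×10⁻⁴ m².
(b) P = σAT⁴ = 5.670×10⁻⁸×8.58×10⁻⁴×(2021)⁴ = 812 W.

λ_max ≈ 1.43 μm; P ≈ 812 W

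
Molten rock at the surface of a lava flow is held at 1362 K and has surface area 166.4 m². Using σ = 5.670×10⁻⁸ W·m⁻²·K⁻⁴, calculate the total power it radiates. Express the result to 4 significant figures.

P ≈ 3.247×10⁷ W

Area A = 166.4 m².
P = σAT⁴ = 5.670×10⁻⁸ × 166.4 × (1362)⁴ = 3.247×10⁷ W.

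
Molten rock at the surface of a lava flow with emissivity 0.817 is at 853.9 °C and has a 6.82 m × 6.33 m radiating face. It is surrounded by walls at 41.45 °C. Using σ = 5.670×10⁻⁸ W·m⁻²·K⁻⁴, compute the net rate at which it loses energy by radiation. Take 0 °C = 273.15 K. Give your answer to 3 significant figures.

Net loss ≈ 3.21×10⁶ W

T = 853.9 °C + 273.15 = 1127.05 K.
Surroundings: T = 41.45 °C + 273.15 = 314.60 K.
Area A = 6.82 × 6.33 = 43.1706 m².
Net radiated power P_net = εσA(T⁴ − T₀⁴) = 0.817×5.670×10⁻⁸×43.1706×(1127.05⁴ − 314.60⁴).
T⁴ − T₀⁴ = 1.61351×10¹² − 9.79569×10⁹ = 1.60371×10¹² K⁴, so P_net = 3.21×10⁶ W.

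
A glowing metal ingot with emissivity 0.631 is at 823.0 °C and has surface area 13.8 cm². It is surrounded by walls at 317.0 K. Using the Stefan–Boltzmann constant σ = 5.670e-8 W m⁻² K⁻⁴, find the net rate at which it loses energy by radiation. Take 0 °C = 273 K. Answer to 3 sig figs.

Net loss ≈ 70.7 W

T = 823.0 °C + 273 = 1096.0 K.
Area A = 13.8 cm² = 1.38×10⁻³ m².
Net radiated power P_net = εσA(T⁴ − T₀⁴) = 0.631×5.670×10⁻⁸×1.38×10⁻³×(1096.0⁴ − 317.0⁴).
T⁴ − T₀⁴ = 1.44292×10¹² − 1.00980×10¹⁰ = 1.43282×10¹² K⁴, so P_net = 70.7 W.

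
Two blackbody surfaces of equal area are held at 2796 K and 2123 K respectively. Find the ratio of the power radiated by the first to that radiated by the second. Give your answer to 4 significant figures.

With equal areas, P₁/P₂ = (T₁/T₂)⁴ = (2796/2123)⁴ = 3.008.

P₁/P₂ ≈ 3.008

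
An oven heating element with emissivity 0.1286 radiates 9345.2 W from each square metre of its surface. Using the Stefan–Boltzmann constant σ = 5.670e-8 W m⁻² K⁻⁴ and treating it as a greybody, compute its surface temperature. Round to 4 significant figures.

I = εσT⁴, so T = (I/εσ)^(1/4) = (9345.2/(0.1286×5.670×10⁻⁸))^(1/4) = 1064 K.

T ≈ 1064 K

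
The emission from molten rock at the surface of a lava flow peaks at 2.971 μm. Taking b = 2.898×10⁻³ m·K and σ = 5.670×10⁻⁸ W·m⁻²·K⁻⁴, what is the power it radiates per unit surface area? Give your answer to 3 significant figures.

I ≈ 5.13×10⁴ W/m²

Wien's law: T = b/λ_max = 2.898×10⁻³/2.971×10⁻⁶ = 975.429 K.
Then I = σT⁴ = 5.670×10⁻⁸×(975.429)⁴ = 5.13×10⁴ W/m².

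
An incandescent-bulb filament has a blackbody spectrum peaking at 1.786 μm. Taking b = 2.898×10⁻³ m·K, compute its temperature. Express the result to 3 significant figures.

Wien's law gives T = b/λ_max = (2.898×10⁻³ m·K)/(1.786×10⁻⁶ m) = 1.62×10³ K.

T ≈ 1.62×10³ K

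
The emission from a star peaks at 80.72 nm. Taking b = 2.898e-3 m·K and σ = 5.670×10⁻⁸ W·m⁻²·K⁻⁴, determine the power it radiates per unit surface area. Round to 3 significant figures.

I ≈ 9.42×10¹⁰ W/m²

Wien's law: T = b/λ_max = 2.898×10⁻³/8.072×10⁻⁸ = 35901.9 K.
Then I = σT⁴ = 5.670×10⁻⁸×(35901.9)⁴ = 9.42×10¹⁰ W/m².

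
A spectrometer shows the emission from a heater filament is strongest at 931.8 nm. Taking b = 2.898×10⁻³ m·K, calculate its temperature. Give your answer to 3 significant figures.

T ≈ 3.11×10³ K

Wien's law gives T = b/λ_max = (2.898×10⁻³ m·K)/(9.318×10⁻⁷ m) = 3.11×10³ K.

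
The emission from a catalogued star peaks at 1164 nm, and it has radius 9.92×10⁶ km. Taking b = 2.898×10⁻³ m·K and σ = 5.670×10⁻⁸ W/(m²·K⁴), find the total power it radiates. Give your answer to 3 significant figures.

Wien's law: T = b/λ_max = 2.898×10⁻³/1.164×10⁻⁶ = 2489.69 K.
Surface area A = 4πR² = 4π(9.92×10⁹ m)² = 1.23661×10²¹ m².
Then P = σAT⁴ = 5.670×10⁻⁸×1.23661×10²¹×(2489.69)⁴ = 2.69×10²⁷ W.

P ≈ 2.69×10²⁷ W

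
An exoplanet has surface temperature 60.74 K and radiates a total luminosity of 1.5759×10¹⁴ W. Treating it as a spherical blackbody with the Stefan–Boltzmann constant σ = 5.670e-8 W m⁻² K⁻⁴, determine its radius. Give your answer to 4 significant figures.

R ≈ 4.031×10⁶ m

L = 4πR²σT⁴ ⇒ R = √(L/(4πσT⁴)).
σT⁴ = 0.771760 W/m², so R = √(1.5759×10¹⁴/(4π×0.771760)) = 4.031×10⁶ m.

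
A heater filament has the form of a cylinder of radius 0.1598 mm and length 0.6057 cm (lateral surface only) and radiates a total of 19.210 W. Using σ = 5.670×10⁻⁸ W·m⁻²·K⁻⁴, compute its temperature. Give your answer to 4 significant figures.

Lateral area A = 2πrL = 2π×1.598×10⁻⁴×6.057×10⁻³ = 6.08155×10⁻⁶ m².
P = σAT⁴ ⇒ T = (P/(σA))^(1/4) = (19.210/(5.670×10⁻⁸×6.08155×10⁻⁶))^(1/4) = 2732 K.

T ≈ 2732 K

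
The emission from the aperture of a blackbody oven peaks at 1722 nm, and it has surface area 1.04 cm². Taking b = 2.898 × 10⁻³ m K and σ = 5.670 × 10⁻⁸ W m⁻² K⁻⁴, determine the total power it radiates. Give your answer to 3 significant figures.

Wien's law: T = b/λ_max = 2.898×10⁻³/1.722×10⁻⁶ = 1682.93 K.
Area A = 1.04 cm² = 1.04×10⁻⁴ m².
Then P = σAT⁴ = 5.670×10⁻⁸×1.04×10⁻⁴×(1682.93)⁴ = 47.3 W.

P ≈ 47.3 W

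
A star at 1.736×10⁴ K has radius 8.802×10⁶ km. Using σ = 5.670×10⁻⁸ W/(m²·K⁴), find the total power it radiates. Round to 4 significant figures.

Surface area A = 4πR² = 4π(8.802×10⁹ m)² = 9.73582×10²⁰ m².
P = σAT⁴ = 5.670×10⁻⁸ × 9.73582×10²⁰ × (1.736×10⁴)⁴ = 5.014×10³⁰ W.

P ≈ 5.014×10³⁰ W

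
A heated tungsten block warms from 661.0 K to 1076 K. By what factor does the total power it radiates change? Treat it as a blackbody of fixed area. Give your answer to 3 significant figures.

P ∝ T⁴, so P₂/P₁ = (T₂/T₁)⁴ = (1076/661.0)⁴ = (1.62784)⁴ = 7.02.

P₂/P₁ ≈ 7.02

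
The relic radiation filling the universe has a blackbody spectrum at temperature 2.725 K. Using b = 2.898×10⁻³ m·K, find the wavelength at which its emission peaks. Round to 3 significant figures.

λ_max ≈ 1.06 mm

Wien's displacement law: λ_max = b/T = (2.898×10⁻³ m·K)/(2.725 K) = 1.063×10⁻³ m.
That is 1.06 mm, in the microwave range.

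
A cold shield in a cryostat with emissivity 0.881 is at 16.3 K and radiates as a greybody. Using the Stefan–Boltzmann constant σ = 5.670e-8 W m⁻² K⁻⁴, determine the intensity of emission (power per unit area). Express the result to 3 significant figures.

Stefan–Boltzmann: I = εσT⁴ = 0.881 × 5.670×10⁻⁸ × (16.3)⁴ = 3.53×10⁻³ W/m².

I ≈ 3.53×10⁻³ W/m²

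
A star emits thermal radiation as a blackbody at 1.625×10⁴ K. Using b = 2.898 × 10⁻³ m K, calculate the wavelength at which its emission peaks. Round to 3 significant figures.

Wien's displacement law: λ_max = b/T = (2.898×10⁻³ m·K)/(1.625×10⁴ K) = 1.783×10⁻⁷ m.
That is 178 nm, in the ultraviolet range.

λ_max ≈ 178 nm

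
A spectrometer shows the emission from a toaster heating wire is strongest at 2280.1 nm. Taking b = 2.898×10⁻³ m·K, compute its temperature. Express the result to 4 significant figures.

T ≈ 1271 K

Wien's law gives T = b/λ_max = (2.898×10⁻³ m·K)/(2.2801×10⁻⁶ m) = 1271 K.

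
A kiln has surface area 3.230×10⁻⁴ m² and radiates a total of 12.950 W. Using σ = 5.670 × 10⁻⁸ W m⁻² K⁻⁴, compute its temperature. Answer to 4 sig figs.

Area A = 3.230×10⁻⁴ m².
P = σAT⁴ ⇒ T = (P/(σA))^(1/4) = (12.950/(5.670×10⁻⁸×3.230×10⁻⁴))^(1/4) = 917.0 K.

T ≈ 917.0 K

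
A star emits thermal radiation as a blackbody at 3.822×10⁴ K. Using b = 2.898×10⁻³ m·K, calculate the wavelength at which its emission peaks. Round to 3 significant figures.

λ_max ≈ 75.8 nm

Wien's displacement law: λ_max = b/T = (2.898×10⁻³ m·K)/(3.822×10⁴ K) = 7.582×10⁻⁸ m.
That is 75.8 nm, in the ultraviolet range.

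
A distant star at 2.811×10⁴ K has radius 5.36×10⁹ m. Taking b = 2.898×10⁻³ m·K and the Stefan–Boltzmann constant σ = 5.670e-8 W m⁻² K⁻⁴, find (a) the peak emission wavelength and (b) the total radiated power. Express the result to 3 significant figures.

(a) λ_max = b/T = 2.898×10⁻³/2.811×10⁴ = 1.031×10⁻⁷ m = 103 nm.
Surface area A = 4πR² = 4π(5.36×10⁹ m)² = 3.61027×10²⁰ m².
(b) P = σAT⁴ = 5.670×10⁻⁸×3.61027×10²⁰×(2.811×10⁴)⁴ = 1.28×10³¹ W.

λ_max ≈ 103 nm; P ≈ 1.28×10³¹ W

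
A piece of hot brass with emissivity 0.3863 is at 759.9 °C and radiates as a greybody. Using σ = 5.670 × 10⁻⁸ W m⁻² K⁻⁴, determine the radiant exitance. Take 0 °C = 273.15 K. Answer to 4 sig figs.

I ≈ 2.495×10⁴ W/m²

T = 759.9 °C + 273.15 = 1033.05 K.
Stefan–Boltzmann: I = εσT⁴ = 0.3863 × 5.670×10⁻⁸ × (1033.05)⁴ = 2.495×10⁴ W/m².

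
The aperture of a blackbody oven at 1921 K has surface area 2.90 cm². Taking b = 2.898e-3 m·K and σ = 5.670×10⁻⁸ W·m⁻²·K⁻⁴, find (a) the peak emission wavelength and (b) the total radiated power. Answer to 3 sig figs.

(a) λ_max = b/T = 2.898×10⁻³/1921 = 1.509×10⁻⁶ m = 1.51 μm.
Area A = 2.90 cm² = 2.90×10⁻⁴ m².
(b) P = σAT⁴ = 5.670×10⁻⁸×2.90×10⁻⁴×(1921)⁴ = 224 W.

λ_max ≈ 1.51 μm; P ≈ 224 W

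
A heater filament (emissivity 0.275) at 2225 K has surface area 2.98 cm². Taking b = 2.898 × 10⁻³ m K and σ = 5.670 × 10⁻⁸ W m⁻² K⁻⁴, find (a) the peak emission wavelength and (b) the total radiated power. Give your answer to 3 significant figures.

(a) λ_max = b/T = 2.898×10⁻³/2225 = 1.302×10⁻⁶ m = 1.30 μm.
Area A = 2.98 cm² = 2.98×10⁻⁴ m².
(b) P = εσAT⁴ = 0.275×5.670×10⁻⁸×2.98×10⁻⁴×(2225)⁴ = 114 W.

λ_max ≈ 1.30 μm; P ≈ 114 W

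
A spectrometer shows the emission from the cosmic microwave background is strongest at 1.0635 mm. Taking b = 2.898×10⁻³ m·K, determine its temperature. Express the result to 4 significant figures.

T ≈ 2.725 K

Wien's law gives T = b/λ_max = (2.898×10⁻³ m·K)/(1.0635×10⁻³ m) = 2.725 K.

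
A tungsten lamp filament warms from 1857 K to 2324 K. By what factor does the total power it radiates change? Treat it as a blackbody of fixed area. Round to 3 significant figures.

P₂/P₁ ≈ 2.45

P ∝ T⁴, so P₂/P₁ = (T₂/T₁)⁴ = (2324/1857)⁴ = (1.25148)⁴ = 2.45.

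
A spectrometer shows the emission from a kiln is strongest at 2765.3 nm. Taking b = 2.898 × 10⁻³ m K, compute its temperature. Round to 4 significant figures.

Wien's law gives T = b/λ_max = (2.898×10⁻³ m·K)/(2.7653×10⁻⁶ m) = 1048 K.

T ≈ 1048 K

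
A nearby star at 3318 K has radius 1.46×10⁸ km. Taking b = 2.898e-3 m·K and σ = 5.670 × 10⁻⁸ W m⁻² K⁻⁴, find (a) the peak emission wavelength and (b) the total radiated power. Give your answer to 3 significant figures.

(a) λ_max = b/T = 2.898×10⁻³/3318 = 8.734×10⁻⁷ m = 873 nm.
Surface area A = 4πR² = 4π(1.46×10¹¹ m)² = 2.67865×10²³ m².
(b) P = σAT⁴ = 5.670×10⁻⁸×2.67865×10²³×(3318)⁴ = 1.84×10³⁰ W.

λ_max ≈ 873 nm; P ≈ 1.84×10³⁰ W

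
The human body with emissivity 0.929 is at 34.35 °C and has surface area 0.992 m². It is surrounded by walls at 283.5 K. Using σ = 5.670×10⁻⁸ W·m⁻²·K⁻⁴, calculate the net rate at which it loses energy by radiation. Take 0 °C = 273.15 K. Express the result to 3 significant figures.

T = 34.35 °C + 273.15 = 307.50 K.
Area A = 0.992 m².
Net radiated power P_net = εσA(T⁴ − T₀⁴) = 0.929×5.670×10⁻⁸×0.992×(307.50⁴ − 283.5⁴).
T⁴ − T₀⁴ = 8.94088×10⁹ − 6.45970×10⁹ = 2.48118×10⁹ K⁴, so P_net = 130 W.

Net loss ≈ 130 W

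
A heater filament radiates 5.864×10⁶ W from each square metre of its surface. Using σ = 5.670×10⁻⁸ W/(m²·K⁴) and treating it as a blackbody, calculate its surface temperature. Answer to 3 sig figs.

T ≈ 3.19×10³ K

I = σT⁴, so T = (I/σ)^(1/4) = (5.864×10⁶/(5.670×10⁻⁸))^(1/4) = 3.19×10³ K.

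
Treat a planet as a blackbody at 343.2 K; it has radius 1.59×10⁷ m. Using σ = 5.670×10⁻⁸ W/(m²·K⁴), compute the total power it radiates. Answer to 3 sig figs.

P ≈ 2.50×10¹⁸ W

Surface area A = 4πR² = 4π(1.59×10⁷ m)² = 3.17690×10¹⁵ m².
P = σAT⁴ = 5.670×10⁻⁸ × 3.17690×10¹⁵ × (343.2)⁴ = 2.50×10¹⁸ W.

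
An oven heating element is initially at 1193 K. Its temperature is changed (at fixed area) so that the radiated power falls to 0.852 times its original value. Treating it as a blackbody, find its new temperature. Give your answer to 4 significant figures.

T₂ ≈ 1146 K

P ∝ T⁴, so T₂/T₁ = (P₂/P₁)^(1/4) = (0.852)^(1/4) = 0.960749.
T₂ = 1193 × 0.960749 = 1146 K.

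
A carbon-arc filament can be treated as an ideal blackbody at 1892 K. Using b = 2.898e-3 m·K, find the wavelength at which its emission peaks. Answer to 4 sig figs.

λ_max ≈ 1532 nm

Wien's displacement law: λ_max = b/T = (2.898×10⁻³ m·K)/(1892 K) = 1.5317×10⁻⁶ m.
That is 1532 nm, in the infrared range.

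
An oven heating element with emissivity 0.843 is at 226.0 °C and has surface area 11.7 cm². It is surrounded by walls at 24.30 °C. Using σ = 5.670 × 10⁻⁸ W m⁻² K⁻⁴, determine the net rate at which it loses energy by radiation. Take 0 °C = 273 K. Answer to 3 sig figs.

T = 226.0 °C + 273 = 499.0 K.
Surroundings: T = 24.30 °C + 273 = 297.30 K.
Area A = 11.7 cm² = 1.17×10⁻³ m².
Net radiated power P_net = εσA(T⁴ − T₀⁴) = 0.843×5.670×10⁻⁸×1.17×10⁻³×(499.0⁴ − 297.30⁴).
T⁴ − T₀⁴ = 6.20015×10¹⁰ − 7.81231×10⁹ = 5.41892×10¹⁰ K⁴, so P_net = 3.03 W.

Net loss ≈ 3.03 W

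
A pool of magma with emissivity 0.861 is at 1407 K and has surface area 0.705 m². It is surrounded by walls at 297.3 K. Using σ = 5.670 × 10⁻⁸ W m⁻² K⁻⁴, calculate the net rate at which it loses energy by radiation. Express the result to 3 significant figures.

Net loss ≈ 1.35×10⁵ W

Area A = 0.705 m².
Net radiated power P_net = εσA(T⁴ − T₀⁴) = 0.861×5.670×10⁻⁸×0.705×(1407⁴ − 297.3⁴).
T⁴ − T₀⁴ = 3.91901×10¹² − 7.81231×10⁹ = 3.91120×10¹² K⁴, so P_net = 1.35×10⁵ W.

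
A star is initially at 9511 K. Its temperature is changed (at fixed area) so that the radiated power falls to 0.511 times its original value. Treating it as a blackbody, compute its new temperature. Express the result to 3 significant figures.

T₂ ≈ 8.04×10³ K

P ∝ T⁴, so T₂/T₁ = (P₂/P₁)^(1/4) = (0.511)^(1/4) = 0.845484.
T₂ = 9511 × 0.845484 = 8.04×10³ K.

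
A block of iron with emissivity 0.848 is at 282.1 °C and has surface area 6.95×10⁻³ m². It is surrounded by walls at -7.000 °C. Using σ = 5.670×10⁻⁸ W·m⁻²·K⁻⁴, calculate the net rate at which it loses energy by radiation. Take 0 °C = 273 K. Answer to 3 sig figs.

Net loss ≈ 30.1 W

T = 282.1 °C + 273 = 555.1 K.
Surroundings: T = -7.000 °C + 273 = 266.000 K.
Area A = 6.95×10⁻³ m².
Net radiated power P_net = εσA(T⁴ − T₀⁴) = 0.848×5.670×10⁻⁸×6.95×10⁻³×(555.1⁴ − 266.000⁴).
T⁴ − T₀⁴ = 9.49478×10¹⁰ − 5.00641×10⁹ = 8.99414×10¹⁰ K⁴, so P_net = 30.1 W.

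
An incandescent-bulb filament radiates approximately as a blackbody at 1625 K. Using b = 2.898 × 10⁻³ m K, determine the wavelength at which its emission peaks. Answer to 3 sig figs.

λ_max ≈ 1.78×10³ nm

Wien's displacement law: λ_max = b/T = (2.898×10⁻³ m·K)/(1625 K) = 1.783×10⁻⁶ m.
That is 1.78×10³ nm, in the infrared range.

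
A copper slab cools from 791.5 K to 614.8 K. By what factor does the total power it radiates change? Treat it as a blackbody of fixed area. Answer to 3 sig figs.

P ∝ T⁴, so P₂/P₁ = (T₂/T₁)⁴ = (614.8/791.5)⁴ = (0.776753)⁴ = 0.364.

P₂/P₁ ≈ 0.364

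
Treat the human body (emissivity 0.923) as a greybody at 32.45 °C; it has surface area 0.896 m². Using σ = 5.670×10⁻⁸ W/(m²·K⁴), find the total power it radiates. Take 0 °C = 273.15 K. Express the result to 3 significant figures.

T = 32.45 °C + 273.15 = 305.60 K.
Area A = 0.896 m².
P = εσAT⁴ = 0.923 × 5.670×10⁻⁸ × 0.896 × (305.60)⁴ = 409 W.

P ≈ 409 W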